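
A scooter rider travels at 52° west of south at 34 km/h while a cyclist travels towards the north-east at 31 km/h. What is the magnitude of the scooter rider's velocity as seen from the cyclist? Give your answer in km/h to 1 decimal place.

Taking east as x and north as y: scooter rider velocity = (-26.792, -20.932) km/h; cyclist velocity = (21.920, 21.920) km/h.
Velocity of scooter rider relative to cyclist = (-26.792, -20.932) − (21.920, 21.920) = (-48.713, -42.853) km/h.
Magnitude = |(-48.713, -42.853)| = 64.879 km/h.

64.9 km/h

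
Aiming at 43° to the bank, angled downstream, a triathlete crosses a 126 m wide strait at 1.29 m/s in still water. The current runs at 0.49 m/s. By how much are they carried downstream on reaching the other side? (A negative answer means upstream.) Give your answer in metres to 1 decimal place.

Perpendicular speed = 0.880 m/s; crossing time = 126 / 0.880 = 143.218 s.
Net downstream speed = 1.433 m/s.
Drift = 1.433 × 143.218 = 205.295 m (downstream).

205.3 m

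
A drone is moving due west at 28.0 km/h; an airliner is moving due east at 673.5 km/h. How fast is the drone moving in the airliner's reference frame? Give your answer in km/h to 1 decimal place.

Taking east as x and north as y: drone velocity = (-28.000, 0.000) km/h; airliner velocity = (673.500, 0.000) km/h.
Velocity of drone relative to airliner = (-28.000, 0.000) − (673.500, 0.000) = (-701.500, 0.000) km/h.
Magnitude = |(-701.500, 0.000)| = 701.500 km/h.

701.5 km/h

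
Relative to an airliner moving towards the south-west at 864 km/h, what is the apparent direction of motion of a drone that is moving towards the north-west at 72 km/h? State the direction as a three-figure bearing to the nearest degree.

Taking east as x and north as y: drone velocity = (-50.912, 50.912) km/h; airliner velocity = (-610.940, -610.940) km/h.
Velocity of drone relative to airliner = (-50.912, 50.912) − (-610.940, -610.940) = (560.029, 661.852) km/h.
Bearing = atan2(560.03, 661.85) = 40.24° clockwise from north.

040°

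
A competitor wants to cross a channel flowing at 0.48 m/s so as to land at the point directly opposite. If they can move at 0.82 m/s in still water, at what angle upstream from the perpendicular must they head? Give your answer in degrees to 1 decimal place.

35.8°

To cancel the current, the upstream component of the competitor's velocity must equal the flow: 0.82 sin θ = 0.48.
sin θ = 0.48 / 0.82 = 0.5854.
θ = arcsin(0.5854) = 35.829°.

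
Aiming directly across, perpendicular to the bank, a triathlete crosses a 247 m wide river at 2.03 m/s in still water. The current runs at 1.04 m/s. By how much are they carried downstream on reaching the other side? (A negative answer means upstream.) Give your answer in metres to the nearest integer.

Perpendicular speed = 2.030 m/s; crossing time = 247 / 2.030 = 121.675 s.
Net downstream speed = 1.040 m/s.
Drift = 1.040 × 121.675 = 126.542 m (downstream).

127 m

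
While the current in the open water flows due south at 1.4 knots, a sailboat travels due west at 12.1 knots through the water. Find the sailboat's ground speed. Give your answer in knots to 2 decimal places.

12.18 knots

Taking east as x and north as y: velocity relative to the water = (-12.100, 0.000) knots; the water relative to ground = (0.000, -1.400) knots.
Velocity relative to ground = (-12.100, 0.000) + (0.000, -1.400) = (-12.100, -1.400) knots.
Speed = |(-12.100, -1.400)| = 12.181 knots.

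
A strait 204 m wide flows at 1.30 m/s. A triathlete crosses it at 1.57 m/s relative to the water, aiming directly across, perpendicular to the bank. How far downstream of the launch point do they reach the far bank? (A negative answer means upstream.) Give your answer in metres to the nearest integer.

169 m

Perpendicular speed = 1.570 m/s; crossing time = 204 / 1.570 = 129.936 s.
Net downstream speed = 1.300 m/s.
Drift = 1.300 × 129.936 = 168.917 m (downstream).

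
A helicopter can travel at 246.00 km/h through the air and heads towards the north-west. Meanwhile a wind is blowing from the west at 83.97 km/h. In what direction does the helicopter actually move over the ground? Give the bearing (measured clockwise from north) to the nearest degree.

333°

Taking east as x and north as y: velocity relative to the air = (-173.948, 173.948) km/h; the air relative to ground = (83.970, 0.000) km/h.
Velocity relative to ground = (-173.948, 173.948) + (83.970, 0.000) = (-89.978, 173.948) km/h.
Bearing = atan2(-89.98, 173.95) = 332.65° clockwise from north.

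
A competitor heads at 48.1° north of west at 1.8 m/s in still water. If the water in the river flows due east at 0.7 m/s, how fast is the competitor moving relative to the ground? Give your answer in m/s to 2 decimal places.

Taking east as x and north as y: velocity relative to the water = (-1.202, 1.340) m/s; the water relative to ground = (0.700, 0.000) m/s.
Velocity relative to ground = (-1.202, 1.340) + (0.700, 0.000) = (-0.502, 1.340) m/s.
Speed = |(-0.502, 1.340)| = 1.431 m/s.

1.43 m/s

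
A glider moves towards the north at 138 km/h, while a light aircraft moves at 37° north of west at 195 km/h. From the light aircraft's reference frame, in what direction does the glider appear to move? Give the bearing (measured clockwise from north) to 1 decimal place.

Taking east as x and north as y: glider velocity = (0.000, 138.000) km/h; light aircraft velocity = (-155.734, 117.354) km/h.
Velocity of glider relative to light aircraft = (0.000, 138.000) − (-155.734, 117.354) = (155.734, 20.646) km/h.
Bearing = atan2(155.73, 20.65) = 82.45° clockwise from north.

082.4°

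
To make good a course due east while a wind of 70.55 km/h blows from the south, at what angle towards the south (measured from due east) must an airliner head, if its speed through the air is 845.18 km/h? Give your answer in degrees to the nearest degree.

5°

The wind pushes perpendicular to the desired track; the heading must have a component into the wind equal to 70.55 km/h: 845.18 sin θ = 70.55.
sin θ = 0.0835, so θ = 4.788°.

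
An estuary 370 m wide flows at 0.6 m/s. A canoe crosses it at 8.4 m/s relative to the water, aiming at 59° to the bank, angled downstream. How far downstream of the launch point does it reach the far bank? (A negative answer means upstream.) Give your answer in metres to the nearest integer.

253 m

Perpendicular speed = 7.200 m/s; crossing time = 370 / 7.200 = 51.387 s.
Net downstream speed = 4.926 m/s.
Drift = 4.926 × 51.387 = 253.151 m (downstream).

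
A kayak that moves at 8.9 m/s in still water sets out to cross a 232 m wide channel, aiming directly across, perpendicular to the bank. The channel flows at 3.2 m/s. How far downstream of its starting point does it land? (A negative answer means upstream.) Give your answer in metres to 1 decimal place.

Perpendicular speed = 8.900 m/s; crossing time = 232 / 8.900 = 26.067 s.
Net downstream speed = 3.200 m/s.
Drift = 3.200 × 26.067 = 83.416 m (downstream).

83.4 m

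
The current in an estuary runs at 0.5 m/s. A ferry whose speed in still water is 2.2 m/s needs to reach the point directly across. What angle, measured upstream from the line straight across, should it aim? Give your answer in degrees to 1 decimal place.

To cancel the current, the upstream component of the ferry's velocity must equal the flow: 2.2 sin θ = 0.5.
sin θ = 0.5 / 2.2 = 0.2273.
θ = arcsin(0.2273) = 13.137°.

13.1°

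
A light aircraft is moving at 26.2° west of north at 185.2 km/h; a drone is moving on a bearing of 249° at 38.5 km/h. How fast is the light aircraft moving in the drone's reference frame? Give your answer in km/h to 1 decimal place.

185.7 km/h

Taking east as x and north as y: light aircraft velocity = (-81.767, 166.172) km/h; drone velocity = (-35.943, -13.797) km/h.
Velocity of light aircraft relative to drone = (-81.767, 166.172) − (-35.943, -13.797) = (-45.824, 179.969) km/h.
Magnitude = |(-45.824, 179.969)| = 185.712 km/h.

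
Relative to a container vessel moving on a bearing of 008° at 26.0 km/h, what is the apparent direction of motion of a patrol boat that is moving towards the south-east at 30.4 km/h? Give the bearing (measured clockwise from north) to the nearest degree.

159°

Taking east as x and north as y: patrol boat velocity = (21.496, -21.496) km/h; container vessel velocity = (3.619, 25.747) km/h.
Velocity of patrol boat relative to container vessel = (21.496, -21.496) − (3.619, 25.747) = (17.878, -47.243) km/h.
Bearing = atan2(17.88, -47.24) = 159.27° clockwise from north.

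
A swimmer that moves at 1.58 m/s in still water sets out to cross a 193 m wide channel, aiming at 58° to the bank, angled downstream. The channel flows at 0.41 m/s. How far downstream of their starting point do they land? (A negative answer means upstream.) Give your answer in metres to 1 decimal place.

Perpendicular speed = 1.340 m/s; crossing time = 193 / 1.340 = 144.039 s.
Net downstream speed = 1.247 m/s.
Drift = 1.247 × 144.039 = 179.656 m (downstream).

179.7 m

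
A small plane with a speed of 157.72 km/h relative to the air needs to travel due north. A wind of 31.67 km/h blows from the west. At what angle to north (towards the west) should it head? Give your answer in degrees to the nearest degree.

The wind pushes perpendicular to the desired track; the heading must have a component into the wind equal to 31.67 km/h: 157.72 sin θ = 31.67.
sin θ = 0.2008, so θ = 11.584°.

12°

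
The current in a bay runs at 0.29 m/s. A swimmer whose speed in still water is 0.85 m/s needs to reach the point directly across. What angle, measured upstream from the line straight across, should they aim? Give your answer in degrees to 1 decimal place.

19.9°

To cancel the current, the upstream component of the swimmer's velocity must equal the flow: 0.85 sin θ = 0.29.
sin θ = 0.29 / 0.85 = 0.3412.
θ = arcsin(0.3412) = 19.949°.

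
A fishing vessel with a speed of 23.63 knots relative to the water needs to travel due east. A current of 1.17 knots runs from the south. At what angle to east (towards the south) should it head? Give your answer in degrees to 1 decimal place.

The current pushes perpendicular to the desired track; the heading must have a component into the current equal to 1.17 knots: 23.63 sin θ = 1.17.
sin θ = 0.0495, so θ = 2.838°.

2.8°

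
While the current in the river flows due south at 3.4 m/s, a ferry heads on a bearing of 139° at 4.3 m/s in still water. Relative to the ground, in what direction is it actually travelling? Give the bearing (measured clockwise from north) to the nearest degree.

157°

Taking east as x and north as y: velocity relative to the water = (2.821, -3.245) m/s; the water relative to ground = (0.000, -3.400) m/s.
Velocity relative to ground = (2.821, -3.245) + (0.000, -3.400) = (2.821, -6.645) m/s.
Bearing = atan2(2.82, -6.65) = 157.00° clockwise from north.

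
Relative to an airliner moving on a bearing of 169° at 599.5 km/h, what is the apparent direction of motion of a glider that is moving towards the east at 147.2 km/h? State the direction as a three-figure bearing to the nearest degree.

Taking east as x and north as y: glider velocity = (147.200, 0.000) km/h; airliner velocity = (114.390, -588.485) km/h.
Velocity of glider relative to airliner = (147.200, 0.000) − (114.390, -588.485) = (32.810, 588.485) km/h.
Bearing = atan2(32.81, 588.49) = 3.19° clockwise from north.

003°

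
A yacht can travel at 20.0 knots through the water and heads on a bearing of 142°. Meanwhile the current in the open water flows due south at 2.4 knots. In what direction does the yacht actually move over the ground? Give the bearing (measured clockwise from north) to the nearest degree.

146°

Taking east as x and north as y: velocity relative to the water = (12.313, -15.760) knots; the water relative to ground = (0.000, -2.400) knots.
Velocity relative to ground = (12.313, -15.760) + (0.000, -2.400) = (12.313, -18.160) knots.
Bearing = atan2(12.31, -18.16) = 145.86° clockwise from north.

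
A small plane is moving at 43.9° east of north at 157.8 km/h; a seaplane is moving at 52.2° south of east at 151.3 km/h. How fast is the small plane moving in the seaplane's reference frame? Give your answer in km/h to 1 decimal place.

233.8 km/h

Taking east as x and north as y: small plane velocity = (109.419, 113.703) km/h; seaplane velocity = (92.733, -119.550) km/h.
Velocity of small plane relative to seaplane = (109.419, 113.703) − (92.733, -119.550) = (16.686, 233.253) km/h.
Magnitude = |(16.686, 233.253)| = 233.849 km/h.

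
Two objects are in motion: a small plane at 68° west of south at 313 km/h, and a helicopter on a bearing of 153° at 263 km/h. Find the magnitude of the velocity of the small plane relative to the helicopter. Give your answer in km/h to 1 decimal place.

Taking east as x and north as y: small plane velocity = (-290.209, -117.252) km/h; helicopter velocity = (119.400, -234.335) km/h.
Velocity of small plane relative to helicopter = (-290.209, -117.252) − (119.400, -234.335) = (-409.608, 117.083) km/h.
Magnitude = |(-409.608, 117.083)| = 426.013 km/h.

426.0 km/h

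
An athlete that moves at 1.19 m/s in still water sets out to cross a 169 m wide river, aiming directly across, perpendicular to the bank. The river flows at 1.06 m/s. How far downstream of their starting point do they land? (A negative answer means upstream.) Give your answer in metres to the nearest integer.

Perpendicular speed = 1.190 m/s; crossing time = 169 / 1.190 = 142.017 s.
Net downstream speed = 1.060 m/s.
Drift = 1.060 × 142.017 = 150.538 m (downstream).

151 m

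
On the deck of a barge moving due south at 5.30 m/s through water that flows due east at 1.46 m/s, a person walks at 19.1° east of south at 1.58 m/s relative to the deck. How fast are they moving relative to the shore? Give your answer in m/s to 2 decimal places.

7.07 m/s

In east/north components (m/s): person relative to barge = (0.517, -1.493); barge relative to water = (0.000, -5.300); water relative to ground = (1.460, 0.000).
Sum = (1.977, -6.793) m/s.
Speed = |(1.977, -6.793)| = 7.075 m/s.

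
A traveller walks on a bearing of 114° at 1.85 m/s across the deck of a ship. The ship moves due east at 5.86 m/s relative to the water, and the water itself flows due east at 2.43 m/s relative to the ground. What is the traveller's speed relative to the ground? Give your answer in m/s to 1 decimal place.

10.0 m/s

In east/north components (m/s): traveller relative to ship = (1.690, -0.752); ship relative to water = (5.860, 0.000); water relative to ground = (2.430, 0.000).
Sum = (9.980, -0.752) m/s.
Speed = |(9.980, -0.752)| = 10.008 m/s.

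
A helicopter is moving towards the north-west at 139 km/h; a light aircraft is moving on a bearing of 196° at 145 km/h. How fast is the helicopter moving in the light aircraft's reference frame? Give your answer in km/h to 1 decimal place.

Taking east as x and north as y: helicopter velocity = (-98.288, 98.288) km/h; light aircraft velocity = (-39.967, -139.383) km/h.
Velocity of helicopter relative to light aircraft = (-98.288, 98.288) − (-39.967, -139.383) = (-58.320, 237.671) km/h.
Magnitude = |(-58.320, 237.671)| = 244.722 km/h.

244.7 km/h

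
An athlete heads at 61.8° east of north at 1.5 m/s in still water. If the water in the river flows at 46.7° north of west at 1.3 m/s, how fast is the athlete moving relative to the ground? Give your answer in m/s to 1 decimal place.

1.7 m/s

Taking east as x and north as y: velocity relative to the water = (1.322, 0.709) m/s; the water relative to ground = (-0.892, 0.946) m/s.
Velocity relative to ground = (1.322, 0.709) + (-0.892, 0.946) = (0.430, 1.655) m/s.
Speed = |(0.430, 1.655)| = 1.710 m/s.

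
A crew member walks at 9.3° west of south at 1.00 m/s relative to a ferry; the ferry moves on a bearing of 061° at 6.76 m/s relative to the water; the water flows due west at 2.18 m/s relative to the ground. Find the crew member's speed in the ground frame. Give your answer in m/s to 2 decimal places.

In east/north components (m/s): crew member relative to ferry = (-0.162, -0.987); ferry relative to water = (5.912, 3.277); water relative to ground = (-2.180, 0.000).
Sum = (3.571, 2.290) m/s.
Speed = |(3.571, 2.290)| = 4.242 m/s.

4.24 m/s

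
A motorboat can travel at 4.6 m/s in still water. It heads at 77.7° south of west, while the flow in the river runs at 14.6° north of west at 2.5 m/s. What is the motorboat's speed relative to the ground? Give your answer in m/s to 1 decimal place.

Taking east as x and north as y: velocity relative to the water = (-0.980, -4.494) m/s; the water relative to ground = (-2.419, 0.630) m/s.
Velocity relative to ground = (-0.980, -4.494) + (-2.419, 0.630) = (-3.399, -3.864) m/s.
Speed = |(-3.399, -3.864)| = 5.147 m/s.

5.1 m/s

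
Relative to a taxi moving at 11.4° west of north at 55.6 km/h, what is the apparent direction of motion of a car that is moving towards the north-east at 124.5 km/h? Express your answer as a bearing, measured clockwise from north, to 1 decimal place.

071.3°

Taking east as x and north as y: car velocity = (88.035, 88.035) km/h; taxi velocity = (-10.990, 54.503) km/h.
Velocity of car relative to taxi = (88.035, 88.035) − (-10.990, 54.503) = (99.025, 33.532) km/h.
Bearing = atan2(99.02, 33.53) = 71.29° clockwise from north.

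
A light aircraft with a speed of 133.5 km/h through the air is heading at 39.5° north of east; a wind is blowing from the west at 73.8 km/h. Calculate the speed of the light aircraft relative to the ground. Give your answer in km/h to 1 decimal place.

196.1 km/h

Taking east as x and north as y: velocity relative to the air = (103.012, 84.916) km/h; the air relative to ground = (73.800, 0.000) km/h.
Velocity relative to ground = (103.012, 84.916) + (73.800, 0.000) = (176.812, 84.916) km/h.
Speed = |(176.812, 84.916)| = 196.146 km/h.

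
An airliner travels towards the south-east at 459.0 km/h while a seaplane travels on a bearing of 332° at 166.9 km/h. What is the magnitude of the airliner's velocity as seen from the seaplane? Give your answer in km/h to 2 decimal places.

620.53 km/h

Taking east as x and north as y: airliner velocity = (324.562, -324.562) km/h; seaplane velocity = (-78.355, 147.364) km/h.
Velocity of airliner relative to seaplane = (324.562, -324.562) − (-78.355, 147.364) = (402.917, -471.926) km/h.
Magnitude = |(402.917, -471.926)| = 620.529 km/h.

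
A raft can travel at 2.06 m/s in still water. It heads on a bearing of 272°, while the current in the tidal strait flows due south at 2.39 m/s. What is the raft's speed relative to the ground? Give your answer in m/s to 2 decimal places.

Taking east as x and north as y: velocity relative to the water = (-2.059, 0.072) m/s; the water relative to ground = (0.000, -2.390) m/s.
Velocity relative to ground = (-2.059, 0.072) + (0.000, -2.390) = (-2.059, -2.318) m/s.
Speed = |(-2.059, -2.318)| = 3.100 m/s.

3.10 m/s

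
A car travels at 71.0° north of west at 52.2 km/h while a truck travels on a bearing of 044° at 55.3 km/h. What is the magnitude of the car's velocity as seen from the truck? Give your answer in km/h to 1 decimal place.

56.2 km/h

Taking east as x and north as y: car velocity = (-16.995, 49.356) km/h; truck velocity = (38.415, 39.779) km/h.
Velocity of car relative to truck = (-16.995, 49.356) − (38.415, 39.779) = (-55.409, 9.577) km/h.
Magnitude = |(-55.409, 9.577)| = 56.231 km/h.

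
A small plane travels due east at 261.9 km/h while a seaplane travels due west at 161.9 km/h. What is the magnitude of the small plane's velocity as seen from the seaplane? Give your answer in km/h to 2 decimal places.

Taking east as x and north as y: small plane velocity = (261.900, 0.000) km/h; seaplane velocity = (-161.900, 0.000) km/h.
Velocity of small plane relative to seaplane = (261.900, 0.000) − (-161.900, 0.000) = (423.800, 0.000) km/h.
Magnitude = |(423.800, 0.000)| = 423.800 km/h.

423.80 km/h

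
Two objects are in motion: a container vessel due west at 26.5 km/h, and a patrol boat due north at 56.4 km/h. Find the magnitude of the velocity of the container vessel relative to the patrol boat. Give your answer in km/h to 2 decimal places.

62.32 km/h

Taking east as x and north as y: container vessel velocity = (-26.500, 0.000) km/h; patrol boat velocity = (0.000, 56.400) km/h.
Velocity of container vessel relative to patrol boat = (-26.500, 0.000) − (0.000, 56.400) = (-26.500, -56.400) km/h.
Magnitude = |(-26.500, -56.400)| = 62.315 km/h.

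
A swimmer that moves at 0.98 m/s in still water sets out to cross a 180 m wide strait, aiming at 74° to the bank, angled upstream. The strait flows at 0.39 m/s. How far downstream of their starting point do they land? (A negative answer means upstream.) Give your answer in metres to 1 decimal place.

22.9 m

Perpendicular speed = 0.942 m/s; crossing time = 180 / 0.942 = 191.075 s.
Net downstream speed = 0.120 m/s.
Drift = 0.120 × 191.075 = 22.905 m (downstream).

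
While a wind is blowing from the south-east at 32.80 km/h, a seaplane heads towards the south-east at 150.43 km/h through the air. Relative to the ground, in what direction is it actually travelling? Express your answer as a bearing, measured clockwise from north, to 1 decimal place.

135.0°

Taking east as x and north as y: velocity relative to the air = (106.370, -106.370) km/h; the air relative to ground = (-23.193, 23.193) km/h.
Velocity relative to ground = (106.370, -106.370) + (-23.193, 23.193) = (83.177, -83.177) km/h.
Bearing = atan2(83.18, -83.18) = 135.00° clockwise from north.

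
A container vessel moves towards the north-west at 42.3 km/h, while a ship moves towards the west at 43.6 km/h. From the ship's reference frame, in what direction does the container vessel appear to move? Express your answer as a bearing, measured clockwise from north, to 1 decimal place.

024.6°

Taking east as x and north as y: container vessel velocity = (-29.911, 29.911) km/h; ship velocity = (-43.600, 0.000) km/h.
Velocity of container vessel relative to ship = (-29.911, 29.911) − (-43.600, 0.000) = (13.689, 29.911) km/h.
Bearing = atan2(13.69, 29.91) = 24.59° clockwise from north.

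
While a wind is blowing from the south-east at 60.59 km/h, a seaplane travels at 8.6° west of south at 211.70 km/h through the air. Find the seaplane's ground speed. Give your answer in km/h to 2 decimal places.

182.39 km/h

Taking east as x and north as y: velocity relative to the air = (-31.657, -209.320) km/h; the air relative to ground = (-42.844, 42.844) km/h.
Velocity relative to ground = (-31.657, -209.320) + (-42.844, 42.844) = (-74.500, -166.476) km/h.
Speed = |(-74.500, -166.476)| = 182.386 km/h.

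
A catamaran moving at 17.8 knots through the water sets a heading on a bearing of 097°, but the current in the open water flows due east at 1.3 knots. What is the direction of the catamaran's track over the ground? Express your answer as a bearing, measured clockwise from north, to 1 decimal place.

Taking east as x and north as y: velocity relative to the water = (17.667, -2.169) knots; the water relative to ground = (1.300, 0.000) knots.
Velocity relative to ground = (17.667, -2.169) + (1.300, 0.000) = (18.967, -2.169) knots.
Bearing = atan2(18.97, -2.17) = 96.52° clockwise from north.

096.5°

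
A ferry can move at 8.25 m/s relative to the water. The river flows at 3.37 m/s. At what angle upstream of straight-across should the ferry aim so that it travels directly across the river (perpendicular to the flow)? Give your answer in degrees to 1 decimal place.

24.1°

To cancel the current, the upstream component of the ferry's velocity must equal the flow: 8.25 sin θ = 3.37.
sin θ = 3.37 / 8.25 = 0.4085.
θ = arcsin(0.4085) = 24.110°.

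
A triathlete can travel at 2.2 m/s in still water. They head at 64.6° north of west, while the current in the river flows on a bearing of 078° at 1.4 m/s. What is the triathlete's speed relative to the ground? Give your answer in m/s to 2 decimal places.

Taking east as x and north as y: velocity relative to the water = (-0.944, 1.987) m/s; the water relative to ground = (1.369, 0.291) m/s.
Velocity relative to ground = (-0.944, 1.987) + (1.369, 0.291) = (0.426, 2.278) m/s.
Speed = |(0.426, 2.278)| = 2.318 m/s.

2.32 m/s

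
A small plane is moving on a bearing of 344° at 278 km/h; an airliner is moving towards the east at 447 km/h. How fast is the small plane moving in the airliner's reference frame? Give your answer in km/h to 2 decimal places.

587.88 km/h

Taking east as x and north as y: small plane velocity = (-76.627, 267.231) km/h; airliner velocity = (447.000, 0.000) km/h.
Velocity of small plane relative to airliner = (-76.627, 267.231) − (447.000, 0.000) = (-523.627, 267.231) km/h.
Magnitude = |(-523.627, 267.231)| = 587.876 km/h.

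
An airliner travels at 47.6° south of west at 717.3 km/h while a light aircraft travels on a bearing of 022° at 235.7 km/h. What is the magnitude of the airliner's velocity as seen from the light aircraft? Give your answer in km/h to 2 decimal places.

Taking east as x and north as y: airliner velocity = (-483.677, -529.694) km/h; light aircraft velocity = (88.295, 218.537) km/h.
Velocity of airliner relative to light aircraft = (-483.677, -529.694) − (88.295, 218.537) = (-571.972, -748.231) km/h.
Magnitude = |(-571.972, -748.231)| = 941.808 km/h.

941.81 km/h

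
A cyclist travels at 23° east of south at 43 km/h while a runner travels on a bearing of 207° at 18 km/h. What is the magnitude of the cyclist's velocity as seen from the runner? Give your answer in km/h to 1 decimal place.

Taking east as x and north as y: cyclist velocity = (16.801, -39.582) km/h; runner velocity = (-8.172, -16.038) km/h.
Velocity of cyclist relative to runner = (16.801, -39.582) − (-8.172, -16.038) = (24.973, -23.544) km/h.
Magnitude = |(24.973, -23.544)| = 34.321 km/h.

34.3 km/h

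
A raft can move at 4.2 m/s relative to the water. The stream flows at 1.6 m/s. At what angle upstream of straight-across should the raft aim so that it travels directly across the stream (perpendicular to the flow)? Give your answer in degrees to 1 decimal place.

22.4°

To cancel the current, the upstream component of the raft's velocity must equal the flow: 4.2 sin θ = 1.6.
sin θ = 1.6 / 4.2 = 0.3810.
θ = arcsin(0.3810) = 22.393°.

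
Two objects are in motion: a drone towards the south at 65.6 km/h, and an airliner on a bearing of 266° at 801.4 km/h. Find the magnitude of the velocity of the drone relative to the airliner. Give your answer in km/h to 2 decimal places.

799.51 km/h

Taking east as x and north as y: drone velocity = (0.000, -65.600) km/h; airliner velocity = (-799.448, -55.903) km/h.
Velocity of drone relative to airliner = (0.000, -65.600) − (-799.448, -55.903) = (799.448, -9.697) km/h.
Magnitude = |(799.448, -9.697)| = 799.507 km/h.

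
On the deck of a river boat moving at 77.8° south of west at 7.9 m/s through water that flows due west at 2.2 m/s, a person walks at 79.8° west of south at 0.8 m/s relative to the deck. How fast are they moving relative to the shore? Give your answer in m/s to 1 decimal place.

In east/north components (m/s): person relative to river boat = (-0.787, -0.142); river boat relative to water = (-1.669, -7.722); water relative to ground = (-2.200, 0.000).
Sum = (-4.657, -7.863) m/s.
Speed = |(-4.657, -7.863)| = 9.139 m/s.

9.1 m/s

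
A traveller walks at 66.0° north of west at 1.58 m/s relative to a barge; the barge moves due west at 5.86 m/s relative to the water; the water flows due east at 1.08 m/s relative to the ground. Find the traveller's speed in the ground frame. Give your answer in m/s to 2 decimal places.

In east/north components (m/s): traveller relative to barge = (-0.643, 1.443); barge relative to water = (-5.860, 0.000); water relative to ground = (1.080, 0.000).
Sum = (-5.423, 1.443) m/s.
Speed = |(-5.423, 1.443)| = 5.611 m/s.

5.61 m/s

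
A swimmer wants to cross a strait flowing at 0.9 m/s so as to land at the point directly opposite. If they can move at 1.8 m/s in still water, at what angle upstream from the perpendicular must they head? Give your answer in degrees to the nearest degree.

30°

To cancel the current, the upstream component of the swimmer's velocity must equal the flow: 1.8 sin θ = 0.9.
sin θ = 0.9 / 1.8 = 0.5000.
θ = arcsin(0.5000) = 30.000°.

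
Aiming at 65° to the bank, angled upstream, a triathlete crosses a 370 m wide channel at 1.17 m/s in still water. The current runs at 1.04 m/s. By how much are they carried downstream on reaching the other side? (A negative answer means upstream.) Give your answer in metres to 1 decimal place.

190.4 m

Perpendicular speed = 1.060 m/s; crossing time = 370 / 1.060 = 348.931 s.
Net downstream speed = 0.546 m/s.
Drift = 0.546 × 348.931 = 190.355 m (downstream).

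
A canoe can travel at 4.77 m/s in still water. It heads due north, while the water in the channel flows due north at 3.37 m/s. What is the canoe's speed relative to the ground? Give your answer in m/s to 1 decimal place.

Taking east as x and north as y: velocity relative to the water = (0.000, 4.770) m/s; the water relative to ground = (0.000, 3.370) m/s.
Velocity relative to ground = (0.000, 4.770) + (0.000, 3.370) = (0.000, 8.140) m/s.
Speed = |(0.000, 8.140)| = 8.140 m/s.

8.1 m/s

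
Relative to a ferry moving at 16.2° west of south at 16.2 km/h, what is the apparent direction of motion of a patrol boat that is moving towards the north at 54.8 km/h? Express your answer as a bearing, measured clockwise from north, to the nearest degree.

004°

Taking east as x and north as y: patrol boat velocity = (0.000, 54.800) km/h; ferry velocity = (-4.520, -15.557) km/h.
Velocity of patrol boat relative to ferry = (0.000, 54.800) − (-4.520, -15.557) = (4.520, 70.357) km/h.
Bearing = atan2(4.52, 70.36) = 3.68° clockwise from north.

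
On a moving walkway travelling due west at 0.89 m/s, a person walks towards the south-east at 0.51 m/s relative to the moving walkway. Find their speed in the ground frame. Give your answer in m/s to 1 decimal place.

0.6 m/s

Taking east as x and north as y: moving walkway velocity = (-0.890, 0.000) m/s; person velocity relative to moving walkway = (0.361, -0.361) m/s.
Velocity relative to ground = (-0.890, 0.000) + (0.361, -0.361) = (-0.529, -0.361) m/s.
Speed = |(-0.529, -0.361)| = 0.641 m/s.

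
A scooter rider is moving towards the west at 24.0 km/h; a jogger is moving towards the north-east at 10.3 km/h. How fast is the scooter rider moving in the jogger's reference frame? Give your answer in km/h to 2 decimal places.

Taking east as x and north as y: scooter rider velocity = (-24.000, 0.000) km/h; jogger velocity = (7.283, 7.283) km/h.
Velocity of scooter rider relative to jogger = (-24.000, 0.000) − (7.283, 7.283) = (-31.283, -7.283) km/h.
Magnitude = |(-31.283, -7.283)| = 32.120 km/h.

32.12 km/h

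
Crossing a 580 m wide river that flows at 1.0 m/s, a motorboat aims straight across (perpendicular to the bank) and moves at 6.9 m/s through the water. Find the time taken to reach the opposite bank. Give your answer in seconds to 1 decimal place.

The component of the motorboat's velocity perpendicular to the bank is 6.9 m/s.
Only the cross-stream component determines the crossing time; the current contributes nothing perpendicular to the bank.
Time = 580 / 6.900 = 84.058 s.

84.1 s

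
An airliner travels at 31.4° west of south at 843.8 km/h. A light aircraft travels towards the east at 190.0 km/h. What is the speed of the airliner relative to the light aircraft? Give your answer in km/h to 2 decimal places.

Taking east as x and north as y: airliner velocity = (-439.628, -720.226) km/h; light aircraft velocity = (190.000, 0.000) km/h.
Velocity of airliner relative to light aircraft = (-439.628, -720.226) − (190.000, 0.000) = (-629.628, -720.226) km/h.
Magnitude = |(-629.628, -720.226)| = 956.638 km/h.

956.64 km/h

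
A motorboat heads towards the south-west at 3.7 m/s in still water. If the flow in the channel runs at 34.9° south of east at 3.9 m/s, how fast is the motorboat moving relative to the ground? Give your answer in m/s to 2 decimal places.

Taking east as x and north as y: velocity relative to the water = (-2.616, -2.616) m/s; the water relative to ground = (3.199, -2.231) m/s.
Velocity relative to ground = (-2.616, -2.616) + (3.199, -2.231) = (0.582, -4.848) m/s.
Speed = |(0.582, -4.848)| = 4.883 m/s.

4.88 m/s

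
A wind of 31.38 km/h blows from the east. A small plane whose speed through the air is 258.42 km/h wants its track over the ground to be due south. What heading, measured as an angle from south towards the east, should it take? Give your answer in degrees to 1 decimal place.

The wind pushes perpendicular to the desired track; the heading must have a component into the wind equal to 31.38 km/h: 258.42 sin θ = 31.38.
sin θ = 0.1214, so θ = 6.975°.

7.0°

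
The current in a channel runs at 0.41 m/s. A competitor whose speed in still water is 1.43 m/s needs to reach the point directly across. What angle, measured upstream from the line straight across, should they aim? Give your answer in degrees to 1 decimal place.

To cancel the current, the upstream component of the competitor's velocity must equal the flow: 1.43 sin θ = 0.41.
sin θ = 0.41 / 1.43 = 0.2867.
θ = arcsin(0.2867) = 16.661°.

16.7°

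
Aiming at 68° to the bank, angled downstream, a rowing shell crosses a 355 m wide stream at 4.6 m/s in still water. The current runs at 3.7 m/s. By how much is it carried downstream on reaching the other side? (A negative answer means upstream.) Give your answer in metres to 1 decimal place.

Perpendicular speed = 4.265 m/s; crossing time = 355 / 4.265 = 83.235 s.
Net downstream speed = 5.423 m/s.
Drift = 5.423 × 83.235 = 451.398 m (downstream).

451.4 m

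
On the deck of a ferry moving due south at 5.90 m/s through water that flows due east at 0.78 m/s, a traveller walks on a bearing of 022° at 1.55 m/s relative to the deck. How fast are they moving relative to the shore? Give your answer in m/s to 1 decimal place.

4.7 m/s

In east/north components (m/s): traveller relative to ferry = (0.581, 1.437); ferry relative to water = (0.000, -5.900); water relative to ground = (0.780, 0.000).
Sum = (1.361, -4.463) m/s.
Speed = |(1.361, -4.463)| = 4.666 m/s.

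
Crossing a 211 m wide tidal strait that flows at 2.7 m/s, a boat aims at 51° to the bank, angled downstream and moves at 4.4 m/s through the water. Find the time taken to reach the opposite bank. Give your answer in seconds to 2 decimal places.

The component of the boat's velocity perpendicular to the bank is 4.4 × sin 51° = 3.419 m/s.
The flow acts along the bank and has no component across it.
Time = 211 / 3.419 = 61.706 s.

61.71 s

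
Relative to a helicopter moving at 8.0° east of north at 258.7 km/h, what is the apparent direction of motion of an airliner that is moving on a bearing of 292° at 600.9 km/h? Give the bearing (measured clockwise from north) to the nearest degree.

267°

Taking east as x and north as y: airliner velocity = (-557.145, 225.101) km/h; helicopter velocity = (36.004, 256.182) km/h.
Velocity of airliner relative to helicopter = (-557.145, 225.101) − (36.004, 256.182) = (-593.149, -31.081) km/h.
Bearing = atan2(-593.15, -31.08) = 267.00° clockwise from north.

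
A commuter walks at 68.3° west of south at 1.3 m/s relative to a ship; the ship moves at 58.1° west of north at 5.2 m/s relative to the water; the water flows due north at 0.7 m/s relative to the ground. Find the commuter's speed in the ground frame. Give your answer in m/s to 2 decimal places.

In east/north components (m/s): commuter relative to ship = (-1.208, -0.481); ship relative to water = (-4.415, 2.748); water relative to ground = (0.000, 0.700).
Sum = (-5.623, 2.967) m/s.
Speed = |(-5.623, 2.967)| = 6.357 m/s.

6.36 m/s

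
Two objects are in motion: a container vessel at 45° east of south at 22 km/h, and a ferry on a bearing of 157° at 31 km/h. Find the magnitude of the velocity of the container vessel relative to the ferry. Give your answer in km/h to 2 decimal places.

Taking east as x and north as y: container vessel velocity = (15.556, -15.556) km/h; ferry velocity = (12.113, -28.536) km/h.
Velocity of container vessel relative to ferry = (15.556, -15.556) − (12.113, -28.536) = (3.444, 12.979) km/h.
Magnitude = |(3.444, 12.979)| = 13.428 km/h.

13.43 km/h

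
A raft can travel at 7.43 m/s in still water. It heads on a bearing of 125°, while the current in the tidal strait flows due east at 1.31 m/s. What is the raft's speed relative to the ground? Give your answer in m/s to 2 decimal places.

8.54 m/s

Taking east as x and north as y: velocity relative to the water = (6.086, -4.262) m/s; the water relative to ground = (1.310, 0.000) m/s.
Velocity relative to ground = (6.086, -4.262) + (1.310, 0.000) = (7.396, -4.262) m/s.
Speed = |(7.396, -4.262)| = 8.536 m/s.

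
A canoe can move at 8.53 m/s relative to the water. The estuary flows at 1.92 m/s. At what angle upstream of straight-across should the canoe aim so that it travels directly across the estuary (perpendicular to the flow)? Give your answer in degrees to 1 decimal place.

13.0°

To cancel the current, the upstream component of the canoe's velocity must equal the flow: 8.53 sin θ = 1.92.
sin θ = 1.92 / 8.53 = 0.2251.
θ = arcsin(0.2251) = 13.008°.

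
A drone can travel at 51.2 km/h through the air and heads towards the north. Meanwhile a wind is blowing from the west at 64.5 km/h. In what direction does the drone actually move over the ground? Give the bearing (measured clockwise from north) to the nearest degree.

Taking east as x and north as y: velocity relative to the air = (0.000, 51.200) km/h; the air relative to ground = (64.500, 0.000) km/h.
Velocity relative to ground = (0.000, 51.200) + (64.500, 0.000) = (64.500, 51.200) km/h.
Bearing = atan2(64.50, 51.20) = 51.56° clockwise from north.

052°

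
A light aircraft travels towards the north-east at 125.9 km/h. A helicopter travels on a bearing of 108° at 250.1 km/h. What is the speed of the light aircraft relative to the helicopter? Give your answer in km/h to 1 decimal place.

Taking east as x and north as y: light aircraft velocity = (89.025, 89.025) km/h; helicopter velocity = (237.859, -77.285) km/h.
Velocity of light aircraft relative to helicopter = (89.025, 89.025) − (237.859, -77.285) = (-148.834, 166.310) km/h.
Magnitude = |(-148.834, 166.310)| = 223.183 km/h.

223.2 km/h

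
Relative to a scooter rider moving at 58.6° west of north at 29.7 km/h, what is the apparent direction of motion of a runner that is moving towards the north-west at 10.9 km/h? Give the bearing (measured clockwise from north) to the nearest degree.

Taking east as x and north as y: runner velocity = (-7.707, 7.707) km/h; scooter rider velocity = (-25.350, 15.474) km/h.
Velocity of runner relative to scooter rider = (-7.707, 7.707) − (-25.350, 15.474) = (17.643, -7.767) km/h.
Bearing = atan2(17.64, -7.77) = 113.76° clockwise from north.

114°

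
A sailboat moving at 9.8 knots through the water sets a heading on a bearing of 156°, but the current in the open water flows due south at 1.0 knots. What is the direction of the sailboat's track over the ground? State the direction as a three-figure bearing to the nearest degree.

158°

Taking east as x and north as y: velocity relative to the water = (3.986, -8.953) knots; the water relative to ground = (0.000, -1.000) knots.
Velocity relative to ground = (3.986, -8.953) + (0.000, -1.000) = (3.986, -9.953) knots.
Bearing = atan2(3.99, -9.95) = 158.17° clockwise from north.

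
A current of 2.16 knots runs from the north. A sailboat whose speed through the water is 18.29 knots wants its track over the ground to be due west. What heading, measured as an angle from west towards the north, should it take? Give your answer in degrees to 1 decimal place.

The current pushes perpendicular to the desired track; the heading must have a component into the current equal to 2.16 knots: 18.29 sin θ = 2.16.
sin θ = 0.1181, so θ = 6.782°.

6.8°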